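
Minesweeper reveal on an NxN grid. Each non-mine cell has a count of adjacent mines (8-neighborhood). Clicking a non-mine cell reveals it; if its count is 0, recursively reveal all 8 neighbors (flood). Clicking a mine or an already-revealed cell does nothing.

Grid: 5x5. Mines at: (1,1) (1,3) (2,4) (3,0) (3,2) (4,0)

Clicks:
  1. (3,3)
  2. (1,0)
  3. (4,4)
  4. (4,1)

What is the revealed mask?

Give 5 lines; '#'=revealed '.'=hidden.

Answer: .....
#....
.....
...##
.#.##

Derivation:
Click 1 (3,3) count=2: revealed 1 new [(3,3)] -> total=1
Click 2 (1,0) count=1: revealed 1 new [(1,0)] -> total=2
Click 3 (4,4) count=0: revealed 3 new [(3,4) (4,3) (4,4)] -> total=5
Click 4 (4,1) count=3: revealed 1 new [(4,1)] -> total=6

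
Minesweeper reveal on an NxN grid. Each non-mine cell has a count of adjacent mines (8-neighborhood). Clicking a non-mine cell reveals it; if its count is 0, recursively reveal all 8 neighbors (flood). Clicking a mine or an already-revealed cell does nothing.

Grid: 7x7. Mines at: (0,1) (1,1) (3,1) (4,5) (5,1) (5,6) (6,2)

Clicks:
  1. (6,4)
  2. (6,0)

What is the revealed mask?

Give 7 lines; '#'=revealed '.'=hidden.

Answer: .......
.......
.......
.......
.......
...###.
#..###.

Derivation:
Click 1 (6,4) count=0: revealed 6 new [(5,3) (5,4) (5,5) (6,3) (6,4) (6,5)] -> total=6
Click 2 (6,0) count=1: revealed 1 new [(6,0)] -> total=7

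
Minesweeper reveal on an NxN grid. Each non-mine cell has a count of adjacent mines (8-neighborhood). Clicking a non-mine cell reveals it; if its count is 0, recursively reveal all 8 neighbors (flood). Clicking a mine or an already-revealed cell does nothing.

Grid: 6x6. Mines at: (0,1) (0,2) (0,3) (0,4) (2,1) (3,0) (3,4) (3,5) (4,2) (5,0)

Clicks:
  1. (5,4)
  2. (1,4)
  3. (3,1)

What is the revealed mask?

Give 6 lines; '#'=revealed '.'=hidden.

Answer: ......
....#.
......
.#....
...###
...###

Derivation:
Click 1 (5,4) count=0: revealed 6 new [(4,3) (4,4) (4,5) (5,3) (5,4) (5,5)] -> total=6
Click 2 (1,4) count=2: revealed 1 new [(1,4)] -> total=7
Click 3 (3,1) count=3: revealed 1 new [(3,1)] -> total=8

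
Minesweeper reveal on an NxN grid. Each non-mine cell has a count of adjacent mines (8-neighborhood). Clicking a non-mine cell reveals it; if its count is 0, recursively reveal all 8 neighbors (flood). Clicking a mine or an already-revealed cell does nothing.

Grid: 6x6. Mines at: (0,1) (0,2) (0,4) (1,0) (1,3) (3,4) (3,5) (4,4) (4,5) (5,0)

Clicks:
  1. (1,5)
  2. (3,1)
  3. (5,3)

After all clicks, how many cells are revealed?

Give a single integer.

Click 1 (1,5) count=1: revealed 1 new [(1,5)] -> total=1
Click 2 (3,1) count=0: revealed 15 new [(2,0) (2,1) (2,2) (2,3) (3,0) (3,1) (3,2) (3,3) (4,0) (4,1) (4,2) (4,3) (5,1) (5,2) (5,3)] -> total=16
Click 3 (5,3) count=1: revealed 0 new [(none)] -> total=16

Answer: 16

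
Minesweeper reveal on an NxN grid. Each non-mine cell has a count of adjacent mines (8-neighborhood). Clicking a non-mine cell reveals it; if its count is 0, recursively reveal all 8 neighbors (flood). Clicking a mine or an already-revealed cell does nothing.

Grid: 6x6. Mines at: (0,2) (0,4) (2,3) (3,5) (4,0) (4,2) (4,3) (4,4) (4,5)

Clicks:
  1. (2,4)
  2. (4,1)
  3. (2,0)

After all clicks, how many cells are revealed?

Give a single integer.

Click 1 (2,4) count=2: revealed 1 new [(2,4)] -> total=1
Click 2 (4,1) count=2: revealed 1 new [(4,1)] -> total=2
Click 3 (2,0) count=0: revealed 11 new [(0,0) (0,1) (1,0) (1,1) (1,2) (2,0) (2,1) (2,2) (3,0) (3,1) (3,2)] -> total=13

Answer: 13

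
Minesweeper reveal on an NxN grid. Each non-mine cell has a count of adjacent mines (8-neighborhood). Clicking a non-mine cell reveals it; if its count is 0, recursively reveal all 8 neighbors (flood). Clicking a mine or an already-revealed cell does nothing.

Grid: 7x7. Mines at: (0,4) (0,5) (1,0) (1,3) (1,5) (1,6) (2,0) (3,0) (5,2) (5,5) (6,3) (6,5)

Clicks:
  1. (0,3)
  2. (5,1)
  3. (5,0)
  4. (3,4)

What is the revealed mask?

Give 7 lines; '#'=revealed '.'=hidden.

Click 1 (0,3) count=2: revealed 1 new [(0,3)] -> total=1
Click 2 (5,1) count=1: revealed 1 new [(5,1)] -> total=2
Click 3 (5,0) count=0: revealed 5 new [(4,0) (4,1) (5,0) (6,0) (6,1)] -> total=7
Click 4 (3,4) count=0: revealed 17 new [(2,1) (2,2) (2,3) (2,4) (2,5) (2,6) (3,1) (3,2) (3,3) (3,4) (3,5) (3,6) (4,2) (4,3) (4,4) (4,5) (4,6)] -> total=24

Answer: ...#...
.......
.######
.######
#######
##.....
##.....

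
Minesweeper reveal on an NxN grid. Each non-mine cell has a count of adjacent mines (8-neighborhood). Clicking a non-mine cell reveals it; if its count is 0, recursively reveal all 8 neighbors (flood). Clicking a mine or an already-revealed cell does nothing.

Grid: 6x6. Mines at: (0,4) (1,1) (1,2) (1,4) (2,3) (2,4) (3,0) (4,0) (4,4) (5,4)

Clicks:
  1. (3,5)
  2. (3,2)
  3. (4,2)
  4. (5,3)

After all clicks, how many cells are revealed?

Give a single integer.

Click 1 (3,5) count=2: revealed 1 new [(3,5)] -> total=1
Click 2 (3,2) count=1: revealed 1 new [(3,2)] -> total=2
Click 3 (4,2) count=0: revealed 8 new [(3,1) (3,3) (4,1) (4,2) (4,3) (5,1) (5,2) (5,3)] -> total=10
Click 4 (5,3) count=2: revealed 0 new [(none)] -> total=10

Answer: 10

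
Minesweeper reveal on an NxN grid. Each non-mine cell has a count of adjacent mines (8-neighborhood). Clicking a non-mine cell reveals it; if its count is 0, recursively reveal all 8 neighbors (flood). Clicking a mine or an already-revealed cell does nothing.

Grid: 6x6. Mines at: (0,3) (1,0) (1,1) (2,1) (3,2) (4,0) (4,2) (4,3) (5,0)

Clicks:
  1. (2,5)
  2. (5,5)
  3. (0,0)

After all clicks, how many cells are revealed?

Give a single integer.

Answer: 16

Derivation:
Click 1 (2,5) count=0: revealed 15 new [(0,4) (0,5) (1,3) (1,4) (1,5) (2,3) (2,4) (2,5) (3,3) (3,4) (3,5) (4,4) (4,5) (5,4) (5,5)] -> total=15
Click 2 (5,5) count=0: revealed 0 new [(none)] -> total=15
Click 3 (0,0) count=2: revealed 1 new [(0,0)] -> total=16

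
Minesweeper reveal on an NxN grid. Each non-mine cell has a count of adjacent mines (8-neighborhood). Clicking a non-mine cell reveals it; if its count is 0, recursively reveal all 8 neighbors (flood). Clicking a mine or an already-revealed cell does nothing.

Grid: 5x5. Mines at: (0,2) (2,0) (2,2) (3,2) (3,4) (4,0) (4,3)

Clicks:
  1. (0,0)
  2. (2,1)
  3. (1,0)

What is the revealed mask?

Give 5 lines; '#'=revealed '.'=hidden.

Click 1 (0,0) count=0: revealed 4 new [(0,0) (0,1) (1,0) (1,1)] -> total=4
Click 2 (2,1) count=3: revealed 1 new [(2,1)] -> total=5
Click 3 (1,0) count=1: revealed 0 new [(none)] -> total=5

Answer: ##...
##...
.#...
.....
.....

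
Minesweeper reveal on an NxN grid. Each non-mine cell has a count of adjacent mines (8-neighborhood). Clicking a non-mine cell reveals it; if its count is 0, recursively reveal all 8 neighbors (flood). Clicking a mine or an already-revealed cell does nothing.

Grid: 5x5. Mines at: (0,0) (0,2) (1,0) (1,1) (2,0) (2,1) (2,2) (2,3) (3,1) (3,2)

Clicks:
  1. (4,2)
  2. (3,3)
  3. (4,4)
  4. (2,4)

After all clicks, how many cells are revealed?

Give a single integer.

Answer: 6

Derivation:
Click 1 (4,2) count=2: revealed 1 new [(4,2)] -> total=1
Click 2 (3,3) count=3: revealed 1 new [(3,3)] -> total=2
Click 3 (4,4) count=0: revealed 3 new [(3,4) (4,3) (4,4)] -> total=5
Click 4 (2,4) count=1: revealed 1 new [(2,4)] -> total=6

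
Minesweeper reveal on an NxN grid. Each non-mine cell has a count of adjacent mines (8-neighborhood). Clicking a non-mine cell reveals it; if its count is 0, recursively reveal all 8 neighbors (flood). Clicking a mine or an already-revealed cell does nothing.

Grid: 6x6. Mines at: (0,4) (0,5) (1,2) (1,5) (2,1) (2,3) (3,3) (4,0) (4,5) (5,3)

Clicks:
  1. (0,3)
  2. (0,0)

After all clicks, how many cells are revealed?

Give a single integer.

Click 1 (0,3) count=2: revealed 1 new [(0,3)] -> total=1
Click 2 (0,0) count=0: revealed 4 new [(0,0) (0,1) (1,0) (1,1)] -> total=5

Answer: 5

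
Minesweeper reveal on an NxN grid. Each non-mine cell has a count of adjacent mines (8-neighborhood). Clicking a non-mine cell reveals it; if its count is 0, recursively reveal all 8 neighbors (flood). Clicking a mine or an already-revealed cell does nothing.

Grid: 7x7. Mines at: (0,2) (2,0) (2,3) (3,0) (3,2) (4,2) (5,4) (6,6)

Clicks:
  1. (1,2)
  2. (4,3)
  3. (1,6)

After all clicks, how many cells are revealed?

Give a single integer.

Click 1 (1,2) count=2: revealed 1 new [(1,2)] -> total=1
Click 2 (4,3) count=3: revealed 1 new [(4,3)] -> total=2
Click 3 (1,6) count=0: revealed 19 new [(0,3) (0,4) (0,5) (0,6) (1,3) (1,4) (1,5) (1,6) (2,4) (2,5) (2,6) (3,4) (3,5) (3,6) (4,4) (4,5) (4,6) (5,5) (5,6)] -> total=21

Answer: 21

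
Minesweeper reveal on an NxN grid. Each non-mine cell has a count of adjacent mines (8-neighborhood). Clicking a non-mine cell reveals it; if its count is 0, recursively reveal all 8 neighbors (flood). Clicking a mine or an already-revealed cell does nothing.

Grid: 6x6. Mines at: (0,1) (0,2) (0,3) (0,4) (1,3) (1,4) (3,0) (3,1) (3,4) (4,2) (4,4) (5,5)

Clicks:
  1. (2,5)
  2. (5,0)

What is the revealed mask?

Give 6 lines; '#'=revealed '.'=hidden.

Answer: ......
......
.....#
......
##....
##....

Derivation:
Click 1 (2,5) count=2: revealed 1 new [(2,5)] -> total=1
Click 2 (5,0) count=0: revealed 4 new [(4,0) (4,1) (5,0) (5,1)] -> total=5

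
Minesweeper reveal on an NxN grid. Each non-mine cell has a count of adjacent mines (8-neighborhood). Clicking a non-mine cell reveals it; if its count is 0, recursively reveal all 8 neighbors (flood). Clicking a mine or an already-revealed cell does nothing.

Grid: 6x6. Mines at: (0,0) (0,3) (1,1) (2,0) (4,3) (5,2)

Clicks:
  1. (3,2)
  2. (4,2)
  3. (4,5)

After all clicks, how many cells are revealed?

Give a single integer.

Click 1 (3,2) count=1: revealed 1 new [(3,2)] -> total=1
Click 2 (4,2) count=2: revealed 1 new [(4,2)] -> total=2
Click 3 (4,5) count=0: revealed 17 new [(0,4) (0,5) (1,2) (1,3) (1,4) (1,5) (2,2) (2,3) (2,4) (2,5) (3,3) (3,4) (3,5) (4,4) (4,5) (5,4) (5,5)] -> total=19

Answer: 19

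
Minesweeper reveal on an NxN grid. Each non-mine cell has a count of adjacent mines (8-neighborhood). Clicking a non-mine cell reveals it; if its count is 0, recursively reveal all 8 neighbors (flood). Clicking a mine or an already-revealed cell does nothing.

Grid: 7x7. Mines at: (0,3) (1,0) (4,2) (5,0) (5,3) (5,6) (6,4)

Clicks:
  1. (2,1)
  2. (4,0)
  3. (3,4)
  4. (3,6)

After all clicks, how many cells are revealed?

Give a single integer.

Answer: 26

Derivation:
Click 1 (2,1) count=1: revealed 1 new [(2,1)] -> total=1
Click 2 (4,0) count=1: revealed 1 new [(4,0)] -> total=2
Click 3 (3,4) count=0: revealed 24 new [(0,4) (0,5) (0,6) (1,1) (1,2) (1,3) (1,4) (1,5) (1,6) (2,2) (2,3) (2,4) (2,5) (2,6) (3,1) (3,2) (3,3) (3,4) (3,5) (3,6) (4,3) (4,4) (4,5) (4,6)] -> total=26
Click 4 (3,6) count=0: revealed 0 new [(none)] -> total=26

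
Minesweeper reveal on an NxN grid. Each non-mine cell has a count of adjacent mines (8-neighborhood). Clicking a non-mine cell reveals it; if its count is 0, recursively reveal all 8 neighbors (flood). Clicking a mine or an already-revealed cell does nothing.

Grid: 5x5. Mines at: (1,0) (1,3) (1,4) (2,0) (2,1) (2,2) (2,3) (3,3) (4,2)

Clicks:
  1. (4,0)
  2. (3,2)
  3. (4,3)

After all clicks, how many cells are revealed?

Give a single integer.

Answer: 6

Derivation:
Click 1 (4,0) count=0: revealed 4 new [(3,0) (3,1) (4,0) (4,1)] -> total=4
Click 2 (3,2) count=5: revealed 1 new [(3,2)] -> total=5
Click 3 (4,3) count=2: revealed 1 new [(4,3)] -> total=6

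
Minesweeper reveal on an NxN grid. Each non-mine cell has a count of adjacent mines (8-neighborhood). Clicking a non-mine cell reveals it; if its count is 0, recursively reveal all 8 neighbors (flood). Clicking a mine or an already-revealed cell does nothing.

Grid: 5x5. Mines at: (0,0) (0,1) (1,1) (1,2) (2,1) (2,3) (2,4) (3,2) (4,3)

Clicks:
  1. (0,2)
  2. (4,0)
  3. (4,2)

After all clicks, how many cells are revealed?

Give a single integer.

Answer: 6

Derivation:
Click 1 (0,2) count=3: revealed 1 new [(0,2)] -> total=1
Click 2 (4,0) count=0: revealed 4 new [(3,0) (3,1) (4,0) (4,1)] -> total=5
Click 3 (4,2) count=2: revealed 1 new [(4,2)] -> total=6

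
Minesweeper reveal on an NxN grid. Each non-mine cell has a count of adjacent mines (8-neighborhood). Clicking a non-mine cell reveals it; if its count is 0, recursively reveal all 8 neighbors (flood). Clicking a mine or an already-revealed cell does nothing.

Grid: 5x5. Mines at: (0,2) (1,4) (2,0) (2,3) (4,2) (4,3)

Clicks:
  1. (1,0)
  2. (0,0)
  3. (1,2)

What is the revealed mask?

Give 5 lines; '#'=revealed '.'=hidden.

Answer: ##...
###..
.....
.....
.....

Derivation:
Click 1 (1,0) count=1: revealed 1 new [(1,0)] -> total=1
Click 2 (0,0) count=0: revealed 3 new [(0,0) (0,1) (1,1)] -> total=4
Click 3 (1,2) count=2: revealed 1 new [(1,2)] -> total=5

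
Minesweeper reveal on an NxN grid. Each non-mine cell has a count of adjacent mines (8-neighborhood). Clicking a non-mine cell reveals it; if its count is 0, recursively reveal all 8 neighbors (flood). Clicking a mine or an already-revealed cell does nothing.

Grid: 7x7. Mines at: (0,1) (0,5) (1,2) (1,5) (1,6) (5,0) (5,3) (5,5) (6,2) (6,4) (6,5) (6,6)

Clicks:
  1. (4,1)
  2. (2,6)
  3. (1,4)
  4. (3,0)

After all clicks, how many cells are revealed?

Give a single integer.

Answer: 24

Derivation:
Click 1 (4,1) count=1: revealed 1 new [(4,1)] -> total=1
Click 2 (2,6) count=2: revealed 1 new [(2,6)] -> total=2
Click 3 (1,4) count=2: revealed 1 new [(1,4)] -> total=3
Click 4 (3,0) count=0: revealed 21 new [(1,0) (1,1) (2,0) (2,1) (2,2) (2,3) (2,4) (2,5) (3,0) (3,1) (3,2) (3,3) (3,4) (3,5) (3,6) (4,0) (4,2) (4,3) (4,4) (4,5) (4,6)] -> total=24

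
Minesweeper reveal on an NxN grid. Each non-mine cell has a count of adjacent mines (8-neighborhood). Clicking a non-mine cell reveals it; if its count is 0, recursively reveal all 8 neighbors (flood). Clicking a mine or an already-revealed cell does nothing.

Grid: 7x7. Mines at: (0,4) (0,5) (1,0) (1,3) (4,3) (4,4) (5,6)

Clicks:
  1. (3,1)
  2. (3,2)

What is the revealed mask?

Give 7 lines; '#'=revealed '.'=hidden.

Answer: .......
.......
###....
###....
###....
######.
######.

Derivation:
Click 1 (3,1) count=0: revealed 21 new [(2,0) (2,1) (2,2) (3,0) (3,1) (3,2) (4,0) (4,1) (4,2) (5,0) (5,1) (5,2) (5,3) (5,4) (5,5) (6,0) (6,1) (6,2) (6,3) (6,4) (6,5)] -> total=21
Click 2 (3,2) count=1: revealed 0 new [(none)] -> total=21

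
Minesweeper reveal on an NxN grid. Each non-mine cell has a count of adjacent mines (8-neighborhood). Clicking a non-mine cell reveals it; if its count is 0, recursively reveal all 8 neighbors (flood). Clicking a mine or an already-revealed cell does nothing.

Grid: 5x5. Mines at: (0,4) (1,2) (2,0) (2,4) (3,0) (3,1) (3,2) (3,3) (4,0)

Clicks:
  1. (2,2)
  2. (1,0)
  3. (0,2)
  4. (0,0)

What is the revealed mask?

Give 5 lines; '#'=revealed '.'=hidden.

Click 1 (2,2) count=4: revealed 1 new [(2,2)] -> total=1
Click 2 (1,0) count=1: revealed 1 new [(1,0)] -> total=2
Click 3 (0,2) count=1: revealed 1 new [(0,2)] -> total=3
Click 4 (0,0) count=0: revealed 3 new [(0,0) (0,1) (1,1)] -> total=6

Answer: ###..
##...
..#..
.....
.....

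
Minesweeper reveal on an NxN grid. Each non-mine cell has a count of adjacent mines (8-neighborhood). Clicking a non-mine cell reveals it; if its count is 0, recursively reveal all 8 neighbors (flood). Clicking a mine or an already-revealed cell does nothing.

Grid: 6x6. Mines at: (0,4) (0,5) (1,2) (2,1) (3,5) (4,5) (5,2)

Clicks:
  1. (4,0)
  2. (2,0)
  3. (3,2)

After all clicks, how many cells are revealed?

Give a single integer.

Answer: 8

Derivation:
Click 1 (4,0) count=0: revealed 6 new [(3,0) (3,1) (4,0) (4,1) (5,0) (5,1)] -> total=6
Click 2 (2,0) count=1: revealed 1 new [(2,0)] -> total=7
Click 3 (3,2) count=1: revealed 1 new [(3,2)] -> total=8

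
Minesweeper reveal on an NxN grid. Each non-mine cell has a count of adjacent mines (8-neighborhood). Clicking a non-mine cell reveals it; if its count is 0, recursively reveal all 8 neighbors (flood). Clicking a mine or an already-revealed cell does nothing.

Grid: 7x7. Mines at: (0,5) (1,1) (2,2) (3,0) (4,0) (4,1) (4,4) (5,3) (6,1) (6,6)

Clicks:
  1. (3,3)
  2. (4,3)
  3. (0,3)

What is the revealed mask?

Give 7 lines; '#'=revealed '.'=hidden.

Answer: ..###..
..###..
.......
...#...
...#...
.......
.......

Derivation:
Click 1 (3,3) count=2: revealed 1 new [(3,3)] -> total=1
Click 2 (4,3) count=2: revealed 1 new [(4,3)] -> total=2
Click 3 (0,3) count=0: revealed 6 new [(0,2) (0,3) (0,4) (1,2) (1,3) (1,4)] -> total=8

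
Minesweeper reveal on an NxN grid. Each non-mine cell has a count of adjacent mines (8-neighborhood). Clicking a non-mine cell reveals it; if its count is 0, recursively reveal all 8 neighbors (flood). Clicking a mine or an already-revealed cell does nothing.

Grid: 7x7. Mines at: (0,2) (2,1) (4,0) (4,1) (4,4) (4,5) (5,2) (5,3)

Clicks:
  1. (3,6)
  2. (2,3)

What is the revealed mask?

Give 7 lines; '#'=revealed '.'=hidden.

Answer: ...####
..#####
..#####
..#####
.......
.......
.......

Derivation:
Click 1 (3,6) count=1: revealed 1 new [(3,6)] -> total=1
Click 2 (2,3) count=0: revealed 18 new [(0,3) (0,4) (0,5) (0,6) (1,2) (1,3) (1,4) (1,5) (1,6) (2,2) (2,3) (2,4) (2,5) (2,6) (3,2) (3,3) (3,4) (3,5)] -> total=19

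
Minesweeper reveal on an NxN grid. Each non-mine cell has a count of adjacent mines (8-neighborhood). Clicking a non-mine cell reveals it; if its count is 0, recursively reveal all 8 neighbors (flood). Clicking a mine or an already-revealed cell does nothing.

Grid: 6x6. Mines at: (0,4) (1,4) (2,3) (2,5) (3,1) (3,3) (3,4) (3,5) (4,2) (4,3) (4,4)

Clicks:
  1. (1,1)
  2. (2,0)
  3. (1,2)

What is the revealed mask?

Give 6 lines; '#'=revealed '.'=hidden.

Click 1 (1,1) count=0: revealed 11 new [(0,0) (0,1) (0,2) (0,3) (1,0) (1,1) (1,2) (1,3) (2,0) (2,1) (2,2)] -> total=11
Click 2 (2,0) count=1: revealed 0 new [(none)] -> total=11
Click 3 (1,2) count=1: revealed 0 new [(none)] -> total=11

Answer: ####..
####..
###...
......
......
......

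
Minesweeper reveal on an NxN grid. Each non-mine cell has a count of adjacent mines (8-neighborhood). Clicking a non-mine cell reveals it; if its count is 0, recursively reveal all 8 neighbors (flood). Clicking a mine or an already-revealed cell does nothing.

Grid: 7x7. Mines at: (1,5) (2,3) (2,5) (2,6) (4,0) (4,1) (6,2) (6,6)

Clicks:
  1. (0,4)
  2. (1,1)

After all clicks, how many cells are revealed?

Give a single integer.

Answer: 16

Derivation:
Click 1 (0,4) count=1: revealed 1 new [(0,4)] -> total=1
Click 2 (1,1) count=0: revealed 15 new [(0,0) (0,1) (0,2) (0,3) (1,0) (1,1) (1,2) (1,3) (1,4) (2,0) (2,1) (2,2) (3,0) (3,1) (3,2)] -> total=16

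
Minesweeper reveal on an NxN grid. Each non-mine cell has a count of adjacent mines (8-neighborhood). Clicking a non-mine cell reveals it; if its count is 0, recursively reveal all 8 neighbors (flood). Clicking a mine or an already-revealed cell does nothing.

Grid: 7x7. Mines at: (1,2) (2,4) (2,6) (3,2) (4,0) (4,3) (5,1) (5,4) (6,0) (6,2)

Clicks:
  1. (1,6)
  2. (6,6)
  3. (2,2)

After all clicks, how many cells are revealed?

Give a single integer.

Click 1 (1,6) count=1: revealed 1 new [(1,6)] -> total=1
Click 2 (6,6) count=0: revealed 8 new [(3,5) (3,6) (4,5) (4,6) (5,5) (5,6) (6,5) (6,6)] -> total=9
Click 3 (2,2) count=2: revealed 1 new [(2,2)] -> total=10

Answer: 10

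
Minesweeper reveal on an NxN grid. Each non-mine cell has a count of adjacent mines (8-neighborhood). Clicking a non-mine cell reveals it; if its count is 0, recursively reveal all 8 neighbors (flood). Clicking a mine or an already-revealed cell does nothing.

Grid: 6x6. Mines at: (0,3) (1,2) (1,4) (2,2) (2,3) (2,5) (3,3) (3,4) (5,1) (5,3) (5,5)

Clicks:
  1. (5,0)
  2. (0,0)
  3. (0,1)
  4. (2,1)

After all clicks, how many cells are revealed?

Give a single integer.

Answer: 11

Derivation:
Click 1 (5,0) count=1: revealed 1 new [(5,0)] -> total=1
Click 2 (0,0) count=0: revealed 10 new [(0,0) (0,1) (1,0) (1,1) (2,0) (2,1) (3,0) (3,1) (4,0) (4,1)] -> total=11
Click 3 (0,1) count=1: revealed 0 new [(none)] -> total=11
Click 4 (2,1) count=2: revealed 0 new [(none)] -> total=11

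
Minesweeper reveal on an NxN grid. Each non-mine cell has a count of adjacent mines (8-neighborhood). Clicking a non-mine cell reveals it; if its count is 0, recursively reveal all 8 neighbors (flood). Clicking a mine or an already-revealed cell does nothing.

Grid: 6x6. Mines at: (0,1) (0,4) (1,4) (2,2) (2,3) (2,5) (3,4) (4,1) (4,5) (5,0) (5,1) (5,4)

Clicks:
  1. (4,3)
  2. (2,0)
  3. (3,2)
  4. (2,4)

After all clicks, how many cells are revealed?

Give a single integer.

Click 1 (4,3) count=2: revealed 1 new [(4,3)] -> total=1
Click 2 (2,0) count=0: revealed 6 new [(1,0) (1,1) (2,0) (2,1) (3,0) (3,1)] -> total=7
Click 3 (3,2) count=3: revealed 1 new [(3,2)] -> total=8
Click 4 (2,4) count=4: revealed 1 new [(2,4)] -> total=9

Answer: 9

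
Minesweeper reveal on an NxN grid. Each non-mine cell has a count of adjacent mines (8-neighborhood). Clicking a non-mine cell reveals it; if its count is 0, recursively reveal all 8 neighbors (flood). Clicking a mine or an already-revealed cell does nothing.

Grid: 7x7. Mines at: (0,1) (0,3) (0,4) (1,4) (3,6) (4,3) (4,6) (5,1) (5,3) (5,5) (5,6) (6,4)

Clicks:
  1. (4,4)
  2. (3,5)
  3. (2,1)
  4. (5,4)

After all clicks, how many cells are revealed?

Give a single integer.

Click 1 (4,4) count=3: revealed 1 new [(4,4)] -> total=1
Click 2 (3,5) count=2: revealed 1 new [(3,5)] -> total=2
Click 3 (2,1) count=0: revealed 15 new [(1,0) (1,1) (1,2) (1,3) (2,0) (2,1) (2,2) (2,3) (3,0) (3,1) (3,2) (3,3) (4,0) (4,1) (4,2)] -> total=17
Click 4 (5,4) count=4: revealed 1 new [(5,4)] -> total=18

Answer: 18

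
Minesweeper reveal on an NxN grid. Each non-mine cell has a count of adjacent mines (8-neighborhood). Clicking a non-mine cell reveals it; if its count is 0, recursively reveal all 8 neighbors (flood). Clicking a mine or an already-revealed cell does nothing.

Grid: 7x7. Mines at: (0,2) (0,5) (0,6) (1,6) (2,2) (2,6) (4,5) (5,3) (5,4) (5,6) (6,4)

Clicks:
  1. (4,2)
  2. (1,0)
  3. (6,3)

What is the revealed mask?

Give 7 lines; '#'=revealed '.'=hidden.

Answer: ##.....
##.....
##.....
###....
###....
###....
####...

Derivation:
Click 1 (4,2) count=1: revealed 1 new [(4,2)] -> total=1
Click 2 (1,0) count=0: revealed 17 new [(0,0) (0,1) (1,0) (1,1) (2,0) (2,1) (3,0) (3,1) (3,2) (4,0) (4,1) (5,0) (5,1) (5,2) (6,0) (6,1) (6,2)] -> total=18
Click 3 (6,3) count=3: revealed 1 new [(6,3)] -> total=19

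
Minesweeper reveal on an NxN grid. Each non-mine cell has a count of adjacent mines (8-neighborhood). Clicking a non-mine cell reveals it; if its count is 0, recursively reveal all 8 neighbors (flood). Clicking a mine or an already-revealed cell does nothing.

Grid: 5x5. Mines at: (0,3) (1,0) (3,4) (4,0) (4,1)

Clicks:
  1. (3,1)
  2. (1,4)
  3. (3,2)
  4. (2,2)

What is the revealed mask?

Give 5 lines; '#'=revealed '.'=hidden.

Click 1 (3,1) count=2: revealed 1 new [(3,1)] -> total=1
Click 2 (1,4) count=1: revealed 1 new [(1,4)] -> total=2
Click 3 (3,2) count=1: revealed 1 new [(3,2)] -> total=3
Click 4 (2,2) count=0: revealed 7 new [(1,1) (1,2) (1,3) (2,1) (2,2) (2,3) (3,3)] -> total=10

Answer: .....
.####
.###.
.###.
.....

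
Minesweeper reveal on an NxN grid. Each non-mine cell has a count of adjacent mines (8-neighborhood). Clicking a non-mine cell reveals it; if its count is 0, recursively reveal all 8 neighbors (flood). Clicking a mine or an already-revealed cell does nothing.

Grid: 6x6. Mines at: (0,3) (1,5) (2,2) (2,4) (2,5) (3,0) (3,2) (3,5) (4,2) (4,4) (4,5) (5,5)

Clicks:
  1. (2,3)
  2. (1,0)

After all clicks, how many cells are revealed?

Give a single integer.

Answer: 9

Derivation:
Click 1 (2,3) count=3: revealed 1 new [(2,3)] -> total=1
Click 2 (1,0) count=0: revealed 8 new [(0,0) (0,1) (0,2) (1,0) (1,1) (1,2) (2,0) (2,1)] -> total=9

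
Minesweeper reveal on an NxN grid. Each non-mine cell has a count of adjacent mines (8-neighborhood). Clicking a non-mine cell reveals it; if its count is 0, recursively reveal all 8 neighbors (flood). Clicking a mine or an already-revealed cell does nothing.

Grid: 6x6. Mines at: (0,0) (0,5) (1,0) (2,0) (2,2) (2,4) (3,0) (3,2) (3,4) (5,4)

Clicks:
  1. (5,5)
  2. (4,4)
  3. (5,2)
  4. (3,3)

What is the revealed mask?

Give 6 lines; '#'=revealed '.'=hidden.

Click 1 (5,5) count=1: revealed 1 new [(5,5)] -> total=1
Click 2 (4,4) count=2: revealed 1 new [(4,4)] -> total=2
Click 3 (5,2) count=0: revealed 8 new [(4,0) (4,1) (4,2) (4,3) (5,0) (5,1) (5,2) (5,3)] -> total=10
Click 4 (3,3) count=4: revealed 1 new [(3,3)] -> total=11

Answer: ......
......
......
...#..
#####.
####.#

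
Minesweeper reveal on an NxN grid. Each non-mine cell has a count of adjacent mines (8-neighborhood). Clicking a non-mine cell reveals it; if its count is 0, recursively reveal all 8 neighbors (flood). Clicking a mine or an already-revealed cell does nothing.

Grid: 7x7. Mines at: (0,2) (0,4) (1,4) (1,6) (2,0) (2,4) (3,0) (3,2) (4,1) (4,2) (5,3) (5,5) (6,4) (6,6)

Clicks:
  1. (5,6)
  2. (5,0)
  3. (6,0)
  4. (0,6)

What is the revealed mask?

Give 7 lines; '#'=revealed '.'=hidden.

Answer: ......#
.......
.......
.......
.......
###...#
###....

Derivation:
Click 1 (5,6) count=2: revealed 1 new [(5,6)] -> total=1
Click 2 (5,0) count=1: revealed 1 new [(5,0)] -> total=2
Click 3 (6,0) count=0: revealed 5 new [(5,1) (5,2) (6,0) (6,1) (6,2)] -> total=7
Click 4 (0,6) count=1: revealed 1 new [(0,6)] -> total=8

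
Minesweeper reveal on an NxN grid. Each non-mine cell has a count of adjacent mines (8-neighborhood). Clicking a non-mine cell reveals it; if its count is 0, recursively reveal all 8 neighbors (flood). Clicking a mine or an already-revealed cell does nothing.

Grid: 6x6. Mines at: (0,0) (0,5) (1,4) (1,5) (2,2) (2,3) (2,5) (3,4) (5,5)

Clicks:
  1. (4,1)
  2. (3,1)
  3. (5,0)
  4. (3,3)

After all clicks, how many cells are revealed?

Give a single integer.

Click 1 (4,1) count=0: revealed 18 new [(1,0) (1,1) (2,0) (2,1) (3,0) (3,1) (3,2) (3,3) (4,0) (4,1) (4,2) (4,3) (4,4) (5,0) (5,1) (5,2) (5,3) (5,4)] -> total=18
Click 2 (3,1) count=1: revealed 0 new [(none)] -> total=18
Click 3 (5,0) count=0: revealed 0 new [(none)] -> total=18
Click 4 (3,3) count=3: revealed 0 new [(none)] -> total=18

Answer: 18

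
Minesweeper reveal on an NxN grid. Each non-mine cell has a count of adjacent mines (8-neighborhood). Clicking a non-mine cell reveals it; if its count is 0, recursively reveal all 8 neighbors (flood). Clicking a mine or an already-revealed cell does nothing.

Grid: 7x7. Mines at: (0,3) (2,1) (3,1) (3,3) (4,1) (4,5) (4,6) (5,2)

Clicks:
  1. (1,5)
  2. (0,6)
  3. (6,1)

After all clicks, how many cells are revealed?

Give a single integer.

Click 1 (1,5) count=0: revealed 12 new [(0,4) (0,5) (0,6) (1,4) (1,5) (1,6) (2,4) (2,5) (2,6) (3,4) (3,5) (3,6)] -> total=12
Click 2 (0,6) count=0: revealed 0 new [(none)] -> total=12
Click 3 (6,1) count=1: revealed 1 new [(6,1)] -> total=13

Answer: 13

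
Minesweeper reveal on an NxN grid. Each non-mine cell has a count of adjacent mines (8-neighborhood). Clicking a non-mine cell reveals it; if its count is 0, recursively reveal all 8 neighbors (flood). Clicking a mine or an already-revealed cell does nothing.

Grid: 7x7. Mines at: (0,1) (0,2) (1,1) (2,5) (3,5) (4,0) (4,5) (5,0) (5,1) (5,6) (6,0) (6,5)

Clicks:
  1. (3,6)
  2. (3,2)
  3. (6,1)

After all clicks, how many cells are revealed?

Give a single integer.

Answer: 23

Derivation:
Click 1 (3,6) count=3: revealed 1 new [(3,6)] -> total=1
Click 2 (3,2) count=0: revealed 21 new [(1,2) (1,3) (1,4) (2,1) (2,2) (2,3) (2,4) (3,1) (3,2) (3,3) (3,4) (4,1) (4,2) (4,3) (4,4) (5,2) (5,3) (5,4) (6,2) (6,3) (6,4)] -> total=22
Click 3 (6,1) count=3: revealed 1 new [(6,1)] -> total=23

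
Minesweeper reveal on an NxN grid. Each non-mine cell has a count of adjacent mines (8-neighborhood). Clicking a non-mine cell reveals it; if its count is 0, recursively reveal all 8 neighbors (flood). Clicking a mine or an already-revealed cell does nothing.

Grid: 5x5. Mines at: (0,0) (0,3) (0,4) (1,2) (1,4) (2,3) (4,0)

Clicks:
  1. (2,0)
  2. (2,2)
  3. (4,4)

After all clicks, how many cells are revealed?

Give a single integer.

Answer: 14

Derivation:
Click 1 (2,0) count=0: revealed 6 new [(1,0) (1,1) (2,0) (2,1) (3,0) (3,1)] -> total=6
Click 2 (2,2) count=2: revealed 1 new [(2,2)] -> total=7
Click 3 (4,4) count=0: revealed 7 new [(3,2) (3,3) (3,4) (4,1) (4,2) (4,3) (4,4)] -> total=14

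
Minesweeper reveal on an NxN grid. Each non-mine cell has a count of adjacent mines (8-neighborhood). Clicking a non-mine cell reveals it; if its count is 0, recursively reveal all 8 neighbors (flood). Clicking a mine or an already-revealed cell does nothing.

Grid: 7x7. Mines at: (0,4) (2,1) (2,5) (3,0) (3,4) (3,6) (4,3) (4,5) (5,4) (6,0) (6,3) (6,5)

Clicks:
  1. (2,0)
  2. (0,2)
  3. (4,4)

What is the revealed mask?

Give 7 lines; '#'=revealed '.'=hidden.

Click 1 (2,0) count=2: revealed 1 new [(2,0)] -> total=1
Click 2 (0,2) count=0: revealed 8 new [(0,0) (0,1) (0,2) (0,3) (1,0) (1,1) (1,2) (1,3)] -> total=9
Click 3 (4,4) count=4: revealed 1 new [(4,4)] -> total=10

Answer: ####...
####...
#......
.......
....#..
.......
.......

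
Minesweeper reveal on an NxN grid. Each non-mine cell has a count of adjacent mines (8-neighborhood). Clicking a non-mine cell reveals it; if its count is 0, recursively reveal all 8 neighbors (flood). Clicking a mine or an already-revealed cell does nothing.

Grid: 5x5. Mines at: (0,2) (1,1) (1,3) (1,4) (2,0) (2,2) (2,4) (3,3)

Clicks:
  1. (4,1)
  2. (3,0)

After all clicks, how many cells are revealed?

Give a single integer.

Answer: 6

Derivation:
Click 1 (4,1) count=0: revealed 6 new [(3,0) (3,1) (3,2) (4,0) (4,1) (4,2)] -> total=6
Click 2 (3,0) count=1: revealed 0 new [(none)] -> total=6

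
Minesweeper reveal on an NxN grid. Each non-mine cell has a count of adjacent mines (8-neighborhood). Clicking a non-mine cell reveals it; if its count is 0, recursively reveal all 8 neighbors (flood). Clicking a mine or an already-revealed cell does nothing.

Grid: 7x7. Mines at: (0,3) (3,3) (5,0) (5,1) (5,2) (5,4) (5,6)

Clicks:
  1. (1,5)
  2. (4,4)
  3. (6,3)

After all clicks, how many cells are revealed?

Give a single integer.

Answer: 16

Derivation:
Click 1 (1,5) count=0: revealed 15 new [(0,4) (0,5) (0,6) (1,4) (1,5) (1,6) (2,4) (2,5) (2,6) (3,4) (3,5) (3,6) (4,4) (4,5) (4,6)] -> total=15
Click 2 (4,4) count=2: revealed 0 new [(none)] -> total=15
Click 3 (6,3) count=2: revealed 1 new [(6,3)] -> total=16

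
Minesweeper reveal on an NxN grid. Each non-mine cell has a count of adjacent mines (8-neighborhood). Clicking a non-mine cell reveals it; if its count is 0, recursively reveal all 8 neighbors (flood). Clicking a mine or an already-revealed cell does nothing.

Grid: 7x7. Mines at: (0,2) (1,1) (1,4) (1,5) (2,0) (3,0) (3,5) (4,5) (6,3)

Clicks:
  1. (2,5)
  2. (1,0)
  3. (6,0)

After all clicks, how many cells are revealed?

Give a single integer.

Click 1 (2,5) count=3: revealed 1 new [(2,5)] -> total=1
Click 2 (1,0) count=2: revealed 1 new [(1,0)] -> total=2
Click 3 (6,0) count=0: revealed 21 new [(2,1) (2,2) (2,3) (2,4) (3,1) (3,2) (3,3) (3,4) (4,0) (4,1) (4,2) (4,3) (4,4) (5,0) (5,1) (5,2) (5,3) (5,4) (6,0) (6,1) (6,2)] -> total=23

Answer: 23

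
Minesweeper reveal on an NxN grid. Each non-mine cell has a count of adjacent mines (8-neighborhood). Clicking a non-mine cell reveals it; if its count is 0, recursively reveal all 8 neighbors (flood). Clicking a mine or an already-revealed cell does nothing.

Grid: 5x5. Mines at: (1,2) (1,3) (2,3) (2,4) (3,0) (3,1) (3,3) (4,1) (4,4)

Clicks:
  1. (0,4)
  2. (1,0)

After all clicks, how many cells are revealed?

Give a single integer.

Answer: 7

Derivation:
Click 1 (0,4) count=1: revealed 1 new [(0,4)] -> total=1
Click 2 (1,0) count=0: revealed 6 new [(0,0) (0,1) (1,0) (1,1) (2,0) (2,1)] -> total=7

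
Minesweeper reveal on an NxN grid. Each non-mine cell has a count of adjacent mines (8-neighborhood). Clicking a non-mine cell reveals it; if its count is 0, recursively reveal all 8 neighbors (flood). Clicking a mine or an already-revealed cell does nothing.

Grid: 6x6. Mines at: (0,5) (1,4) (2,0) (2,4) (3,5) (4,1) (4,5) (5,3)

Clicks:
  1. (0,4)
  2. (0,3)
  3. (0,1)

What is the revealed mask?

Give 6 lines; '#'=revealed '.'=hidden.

Answer: #####.
####..
.###..
.###..
......
......

Derivation:
Click 1 (0,4) count=2: revealed 1 new [(0,4)] -> total=1
Click 2 (0,3) count=1: revealed 1 new [(0,3)] -> total=2
Click 3 (0,1) count=0: revealed 13 new [(0,0) (0,1) (0,2) (1,0) (1,1) (1,2) (1,3) (2,1) (2,2) (2,3) (3,1) (3,2) (3,3)] -> total=15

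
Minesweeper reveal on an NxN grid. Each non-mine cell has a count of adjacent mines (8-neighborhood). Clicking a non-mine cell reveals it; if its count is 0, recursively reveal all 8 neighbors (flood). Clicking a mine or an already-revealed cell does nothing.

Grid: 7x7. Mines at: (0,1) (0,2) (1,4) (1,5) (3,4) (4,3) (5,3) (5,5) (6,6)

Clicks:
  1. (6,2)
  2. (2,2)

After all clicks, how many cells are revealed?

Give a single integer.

Click 1 (6,2) count=1: revealed 1 new [(6,2)] -> total=1
Click 2 (2,2) count=0: revealed 20 new [(1,0) (1,1) (1,2) (1,3) (2,0) (2,1) (2,2) (2,3) (3,0) (3,1) (3,2) (3,3) (4,0) (4,1) (4,2) (5,0) (5,1) (5,2) (6,0) (6,1)] -> total=21

Answer: 21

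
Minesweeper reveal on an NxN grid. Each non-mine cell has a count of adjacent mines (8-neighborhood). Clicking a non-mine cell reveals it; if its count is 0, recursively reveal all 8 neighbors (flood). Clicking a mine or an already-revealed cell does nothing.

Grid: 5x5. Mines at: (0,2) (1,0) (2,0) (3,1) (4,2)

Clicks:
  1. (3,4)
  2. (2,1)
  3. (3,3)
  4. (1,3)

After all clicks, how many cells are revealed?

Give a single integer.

Click 1 (3,4) count=0: revealed 13 new [(0,3) (0,4) (1,2) (1,3) (1,4) (2,2) (2,3) (2,4) (3,2) (3,3) (3,4) (4,3) (4,4)] -> total=13
Click 2 (2,1) count=3: revealed 1 new [(2,1)] -> total=14
Click 3 (3,3) count=1: revealed 0 new [(none)] -> total=14
Click 4 (1,3) count=1: revealed 0 new [(none)] -> total=14

Answer: 14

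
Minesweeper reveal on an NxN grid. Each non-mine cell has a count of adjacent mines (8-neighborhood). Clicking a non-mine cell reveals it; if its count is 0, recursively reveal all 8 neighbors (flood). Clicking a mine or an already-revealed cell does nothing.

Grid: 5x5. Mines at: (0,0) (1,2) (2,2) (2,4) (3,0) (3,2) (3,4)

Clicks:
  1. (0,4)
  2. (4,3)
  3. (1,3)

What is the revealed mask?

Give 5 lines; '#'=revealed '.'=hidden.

Click 1 (0,4) count=0: revealed 4 new [(0,3) (0,4) (1,3) (1,4)] -> total=4
Click 2 (4,3) count=2: revealed 1 new [(4,3)] -> total=5
Click 3 (1,3) count=3: revealed 0 new [(none)] -> total=5

Answer: ...##
...##
.....
.....
...#.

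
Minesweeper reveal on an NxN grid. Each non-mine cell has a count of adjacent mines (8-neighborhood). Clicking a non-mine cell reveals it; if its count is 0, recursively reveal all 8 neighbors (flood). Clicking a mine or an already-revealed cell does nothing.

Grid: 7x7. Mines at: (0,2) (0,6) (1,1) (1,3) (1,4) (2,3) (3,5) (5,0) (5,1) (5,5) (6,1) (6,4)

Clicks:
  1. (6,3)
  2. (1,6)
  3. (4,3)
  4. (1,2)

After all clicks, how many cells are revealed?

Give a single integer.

Answer: 12

Derivation:
Click 1 (6,3) count=1: revealed 1 new [(6,3)] -> total=1
Click 2 (1,6) count=1: revealed 1 new [(1,6)] -> total=2
Click 3 (4,3) count=0: revealed 9 new [(3,2) (3,3) (3,4) (4,2) (4,3) (4,4) (5,2) (5,3) (5,4)] -> total=11
Click 4 (1,2) count=4: revealed 1 new [(1,2)] -> total=12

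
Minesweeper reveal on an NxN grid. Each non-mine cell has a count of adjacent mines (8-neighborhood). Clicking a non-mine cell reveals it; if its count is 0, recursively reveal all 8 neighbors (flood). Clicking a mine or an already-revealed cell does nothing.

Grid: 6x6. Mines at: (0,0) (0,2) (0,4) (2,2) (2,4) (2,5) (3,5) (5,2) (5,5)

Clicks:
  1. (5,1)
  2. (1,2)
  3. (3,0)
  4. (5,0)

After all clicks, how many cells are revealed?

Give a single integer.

Answer: 11

Derivation:
Click 1 (5,1) count=1: revealed 1 new [(5,1)] -> total=1
Click 2 (1,2) count=2: revealed 1 new [(1,2)] -> total=2
Click 3 (3,0) count=0: revealed 9 new [(1,0) (1,1) (2,0) (2,1) (3,0) (3,1) (4,0) (4,1) (5,0)] -> total=11
Click 4 (5,0) count=0: revealed 0 new [(none)] -> total=11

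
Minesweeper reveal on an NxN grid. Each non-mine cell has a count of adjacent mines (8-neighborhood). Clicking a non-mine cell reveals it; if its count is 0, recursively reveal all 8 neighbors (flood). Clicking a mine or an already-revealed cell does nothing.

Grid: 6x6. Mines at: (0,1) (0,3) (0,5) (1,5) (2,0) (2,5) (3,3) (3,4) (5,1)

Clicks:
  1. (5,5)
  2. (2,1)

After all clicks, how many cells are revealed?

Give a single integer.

Answer: 9

Derivation:
Click 1 (5,5) count=0: revealed 8 new [(4,2) (4,3) (4,4) (4,5) (5,2) (5,3) (5,4) (5,5)] -> total=8
Click 2 (2,1) count=1: revealed 1 new [(2,1)] -> total=9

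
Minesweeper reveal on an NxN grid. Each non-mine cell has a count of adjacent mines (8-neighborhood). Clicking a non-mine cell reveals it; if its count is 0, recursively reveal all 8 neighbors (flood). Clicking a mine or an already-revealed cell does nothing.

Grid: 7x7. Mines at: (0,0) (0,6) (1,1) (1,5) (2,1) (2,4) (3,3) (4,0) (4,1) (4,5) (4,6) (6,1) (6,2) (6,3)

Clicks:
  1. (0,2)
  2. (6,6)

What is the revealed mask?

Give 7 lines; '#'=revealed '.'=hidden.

Click 1 (0,2) count=1: revealed 1 new [(0,2)] -> total=1
Click 2 (6,6) count=0: revealed 6 new [(5,4) (5,5) (5,6) (6,4) (6,5) (6,6)] -> total=7

Answer: ..#....
.......
.......
.......
.......
....###
....###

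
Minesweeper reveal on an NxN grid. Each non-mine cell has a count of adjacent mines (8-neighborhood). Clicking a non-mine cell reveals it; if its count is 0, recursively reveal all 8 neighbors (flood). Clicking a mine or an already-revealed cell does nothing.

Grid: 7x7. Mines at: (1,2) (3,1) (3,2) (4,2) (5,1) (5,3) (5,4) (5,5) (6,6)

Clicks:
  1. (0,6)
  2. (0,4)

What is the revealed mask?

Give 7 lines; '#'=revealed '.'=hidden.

Click 1 (0,6) count=0: revealed 20 new [(0,3) (0,4) (0,5) (0,6) (1,3) (1,4) (1,5) (1,6) (2,3) (2,4) (2,5) (2,6) (3,3) (3,4) (3,5) (3,6) (4,3) (4,4) (4,5) (4,6)] -> total=20
Click 2 (0,4) count=0: revealed 0 new [(none)] -> total=20

Answer: ...####
...####
...####
...####
...####
.......
.......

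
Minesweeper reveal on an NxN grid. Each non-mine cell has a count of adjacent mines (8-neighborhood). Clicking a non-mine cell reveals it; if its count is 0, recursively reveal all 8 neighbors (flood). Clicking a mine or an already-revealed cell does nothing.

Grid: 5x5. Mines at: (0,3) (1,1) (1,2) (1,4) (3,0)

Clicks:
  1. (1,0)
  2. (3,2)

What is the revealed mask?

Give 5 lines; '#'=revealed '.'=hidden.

Click 1 (1,0) count=1: revealed 1 new [(1,0)] -> total=1
Click 2 (3,2) count=0: revealed 12 new [(2,1) (2,2) (2,3) (2,4) (3,1) (3,2) (3,3) (3,4) (4,1) (4,2) (4,3) (4,4)] -> total=13

Answer: .....
#....
.####
.####
.####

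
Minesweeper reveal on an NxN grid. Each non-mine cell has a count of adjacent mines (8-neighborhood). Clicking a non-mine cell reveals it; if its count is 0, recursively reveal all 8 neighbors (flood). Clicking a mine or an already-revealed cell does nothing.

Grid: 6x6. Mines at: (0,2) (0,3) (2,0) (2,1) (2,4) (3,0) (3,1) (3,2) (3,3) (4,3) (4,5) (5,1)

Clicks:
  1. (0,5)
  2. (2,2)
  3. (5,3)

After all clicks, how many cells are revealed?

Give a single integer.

Answer: 6

Derivation:
Click 1 (0,5) count=0: revealed 4 new [(0,4) (0,5) (1,4) (1,5)] -> total=4
Click 2 (2,2) count=4: revealed 1 new [(2,2)] -> total=5
Click 3 (5,3) count=1: revealed 1 new [(5,3)] -> total=6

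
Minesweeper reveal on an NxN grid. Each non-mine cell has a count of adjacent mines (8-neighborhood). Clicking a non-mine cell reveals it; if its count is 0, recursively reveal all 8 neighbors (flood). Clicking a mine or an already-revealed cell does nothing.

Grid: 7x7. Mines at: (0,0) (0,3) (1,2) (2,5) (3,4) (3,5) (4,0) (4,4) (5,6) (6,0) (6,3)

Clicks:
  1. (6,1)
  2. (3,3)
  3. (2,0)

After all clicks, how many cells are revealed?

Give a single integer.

Answer: 8

Derivation:
Click 1 (6,1) count=1: revealed 1 new [(6,1)] -> total=1
Click 2 (3,3) count=2: revealed 1 new [(3,3)] -> total=2
Click 3 (2,0) count=0: revealed 6 new [(1,0) (1,1) (2,0) (2,1) (3,0) (3,1)] -> total=8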